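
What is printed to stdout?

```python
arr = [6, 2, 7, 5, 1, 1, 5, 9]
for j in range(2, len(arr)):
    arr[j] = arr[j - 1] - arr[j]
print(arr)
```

[6, 2, -5, -10, -11, -12, -17, -26]

j=2: arr[2] = 2-7 = -5 → [6, 2, -5, 5, 1, 1, 5, 9]
j=3: arr[3] = (-5)-5 = -10 → [6, 2, -5, -10, 1, 1, 5, 9]
j=4: arr[4] = (-10)-1 = -11 → [6, 2, -5, -10, -11, 1, 5, 9]
j=5: arr[5] = (-11)-1 = -12 → [6, 2, -5, -10, -11, -12, 5, 9]
j=6: arr[6] = (-12)-5 = -17 → [6, 2, -5, -10, -11, -12, -17, 9]
j=7: arr[7] = (-17)-9 = -26 → [6, 2, -5, -10, -11, -12, -17, -26]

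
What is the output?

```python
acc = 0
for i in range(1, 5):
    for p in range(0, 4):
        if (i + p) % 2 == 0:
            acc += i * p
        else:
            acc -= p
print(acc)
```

i=1,p=0: odd sum, acc = 0-0 = 0
i=1,p=1: even sum, acc = 0+1 = 1
i=1,p=2: odd sum, acc = 1-2 = -1
i=1,p=3: even sum, acc = (-1)+3 = 2
i=2,p=0: even sum, acc = 2+0 = 2
i=2,p=1: odd sum, acc = 2-1 = 1
i=2,p=2: even sum, acc = 1+4 = 5
i=2,p=3: odd sum, acc = 5-3 = 2
i=3,p=0: odd sum, acc = 2-0 = 2
i=3,p=1: even sum, acc = 2+3 = 5
i=3,p=2: odd sum, acc = 5-2 = 3
i=3,p=3: even sum, acc = 3+9 = 12
i=4,p=0: even sum, acc = 12+0 = 12
i=4,p=1: odd sum, acc = 12-1 = 11
i=4,p=2: even sum, acc = 11+8 = 19
i=4,p=3: odd sum, acc = 19-3 = 16

16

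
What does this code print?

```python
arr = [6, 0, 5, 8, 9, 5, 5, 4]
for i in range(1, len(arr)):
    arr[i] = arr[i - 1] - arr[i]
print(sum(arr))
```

-87

i=1: arr[1] = 6-0 = 6 → [6, 6, 5, 8, 9, 5, 5, 4]
i=2: arr[2] = 6-5 = 1 → [6, 6, 1, 8, 9, 5, 5, 4]
i=3: arr[3] = 1-8 = -7 → [6, 6, 1, -7, 9, 5, 5, 4]
i=4: arr[4] = (-7)-9 = -16 → [6, 6, 1, -7, -16, 5, 5, 4]
i=5: arr[5] = (-16)-5 = -21 → [6, 6, 1, -7, -16, -21, 5, 4]
i=6: arr[6] = (-21)-5 = -26 → [6, 6, 1, -7, -16, -21, -26, 4]
i=7: arr[7] = (-26)-4 = -30 → [6, 6, 1, -7, -16, -21, -26, -30]
sum = -87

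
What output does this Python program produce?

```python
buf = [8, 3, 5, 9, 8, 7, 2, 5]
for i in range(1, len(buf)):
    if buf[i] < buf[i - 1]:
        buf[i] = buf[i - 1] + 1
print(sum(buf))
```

i=1: 3<8, buf[1] = 8+1 = 9 → [8, 9, 5, 9, 8, 7, 2, 5]
i=2: 5<9, buf[2] = 9+1 = 10 → [8, 9, 10, 9, 8, 7, 2, 5]
i=3: 9<10, buf[3] = 10+1 = 11 → [8, 9, 10, 11, 8, 7, 2, 5]
i=4: 8<11, buf[4] = 11+1 = 12 → [8, 9, 10, 11, 12, 7, 2, 5]
i=5: 7<12, buf[5] = 12+1 = 13 → [8, 9, 10, 11, 12, 13, 2, 5]
i=6: 2<13, buf[6] = 13+1 = 14 → [8, 9, 10, 11, 12, 13, 14, 5]
i=7: 5<14, buf[7] = 14+1 = 15 → [8, 9, 10, 11, 12, 13, 14, 15]
sum = 92

92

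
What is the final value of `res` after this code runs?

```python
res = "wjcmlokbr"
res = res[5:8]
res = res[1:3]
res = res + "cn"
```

'kbcn'

slice [5:8] → 'okb'
slice [1:3] → 'kb'
+ 'cn' → 'kbcn'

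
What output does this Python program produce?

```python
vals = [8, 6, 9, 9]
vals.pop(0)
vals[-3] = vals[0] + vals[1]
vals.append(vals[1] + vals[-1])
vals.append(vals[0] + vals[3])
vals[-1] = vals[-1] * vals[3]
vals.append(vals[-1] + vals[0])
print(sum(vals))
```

1254

pop(0) removes 8 → [6, 9, 9]
vals[-3] = vals[0]+vals[1] = 6+9 = 15 → [15, 9, 9]
append vals[1]+vals[-1] = 9+9 = 18 → [15, 9, 9, 18]
append vals[0]+vals[3] = 15+18 = 33 → [15, 9, 9, 18, 33]
vals[-1] = vals[-1]*vals[3] = 33*18 = 594 → [15, 9, 9, 18, 594]
append vals[-1]+vals[0] = 594+15 = 609 → [15, 9, 9, 18, 594, 609]
sum = 1254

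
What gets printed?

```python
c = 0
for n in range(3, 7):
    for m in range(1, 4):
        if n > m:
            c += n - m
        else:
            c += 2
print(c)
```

32

n=3,m=1: 3>1, c = 0+2 = 2
n=3,m=2: 3>2, c = 2+1 = 3
n=3,m=3: not 3>3, c = 3+2 = 5
n=4,m=1: 4>1, c = 5+3 = 8
n=4,m=2: 4>2, c = 8+2 = 10
n=4,m=3: 4>3, c = 10+1 = 11
n=5,m=1: 5>1, c = 11+4 = 15
n=5,m=2: 5>2, c = 15+3 = 18
n=5,m=3: 5>3, c = 18+2 = 20
n=6,m=1: 6>1, c = 20+5 = 25
n=6,m=2: 6>2, c = 25+4 = 29
n=6,m=3: 6>3, c = 29+3 = 32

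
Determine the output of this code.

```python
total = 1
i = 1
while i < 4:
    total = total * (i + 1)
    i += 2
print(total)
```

8

i=1: total = 1*2 = 2
i=3: total = 2*4 = 8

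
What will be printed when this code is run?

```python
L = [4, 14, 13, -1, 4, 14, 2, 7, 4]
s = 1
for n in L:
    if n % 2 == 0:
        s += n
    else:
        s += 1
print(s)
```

n=4: even, s = 1+4 = 5
n=14: even, s = 5+14 = 19
n=13: not even, s = 19+1 = 20
n=-1: not even, s = 20+1 = 21
n=4: even, s = 21+4 = 25
n=14: even, s = 25+14 = 39
n=2: even, s = 39+2 = 41
n=7: not even, s = 41+1 = 42
n=4: even, s = 42+4 = 46

46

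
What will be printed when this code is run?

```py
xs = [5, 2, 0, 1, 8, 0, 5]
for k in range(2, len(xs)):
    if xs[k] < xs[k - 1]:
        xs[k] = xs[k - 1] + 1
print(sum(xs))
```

k=2: 0<2, xs[2] = 2+1 = 3 → [5, 2, 3, 1, 8, 0, 5]
k=3: 1<3, xs[3] = 3+1 = 4 → [5, 2, 3, 4, 8, 0, 5]
k=4: 8>=4, unchanged → [5, 2, 3, 4, 8, 0, 5]
k=5: 0<8, xs[5] = 8+1 = 9 → [5, 2, 3, 4, 8, 9, 5]
k=6: 5<9, xs[6] = 9+1 = 10 → [5, 2, 3, 4, 8, 9, 10]
sum = 41

41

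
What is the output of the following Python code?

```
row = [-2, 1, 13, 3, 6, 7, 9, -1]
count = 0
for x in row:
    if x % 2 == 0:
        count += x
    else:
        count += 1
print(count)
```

10

x=-2: even, count = 0+(-2) = -2
x=1: not even, count = (-2)+1 = -1
x=13: not even, count = (-1)+1 = 0
x=3: not even, count = 0+1 = 1
x=6: even, count = 1+6 = 7
x=7: not even, count = 7+1 = 8
x=9: not even, count = 8+1 = 9
x=-1: not even, count = 9+1 = 10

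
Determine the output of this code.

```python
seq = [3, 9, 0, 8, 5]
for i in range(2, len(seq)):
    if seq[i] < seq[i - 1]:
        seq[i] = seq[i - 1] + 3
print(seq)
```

[3, 9, 12, 15, 18]

i=2: 0<9, seq[2] = 9+3 = 12 → [3, 9, 12, 8, 5]
i=3: 8<12, seq[3] = 12+3 = 15 → [3, 9, 12, 15, 5]
i=4: 5<15, seq[4] = 15+3 = 18 → [3, 9, 12, 15, 18]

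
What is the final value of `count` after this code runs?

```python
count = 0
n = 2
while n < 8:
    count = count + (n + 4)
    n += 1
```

n=2: count = 0+6 = 6
n=3: count = 6+7 = 13
n=4: count = 13+8 = 21
n=5: count = 21+9 = 30
n=6: count = 30+10 = 40
n=7: count = 40+11 = 51

51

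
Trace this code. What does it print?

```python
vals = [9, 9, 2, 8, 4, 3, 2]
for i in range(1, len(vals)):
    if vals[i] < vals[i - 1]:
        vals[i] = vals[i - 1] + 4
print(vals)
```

i=1: 9>=9, unchanged → [9, 9, 2, 8, 4, 3, 2]
i=2: 2<9, vals[2] = 9+4 = 13 → [9, 9, 13, 8, 4, 3, 2]
i=3: 8<13, vals[3] = 13+4 = 17 → [9, 9, 13, 17, 4, 3, 2]
i=4: 4<17, vals[4] = 17+4 = 21 → [9, 9, 13, 17, 21, 3, 2]
i=5: 3<21, vals[5] = 21+4 = 25 → [9, 9, 13, 17, 21, 25, 2]
i=6: 2<25, vals[6] = 25+4 = 29 → [9, 9, 13, 17, 21, 25, 29]

[9, 9, 13, 17, 21, 25, 29]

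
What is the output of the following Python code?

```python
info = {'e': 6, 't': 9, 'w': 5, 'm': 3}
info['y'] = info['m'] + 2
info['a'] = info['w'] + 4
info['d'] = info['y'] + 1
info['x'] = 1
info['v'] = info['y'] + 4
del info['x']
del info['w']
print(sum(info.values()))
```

47

info['y'] = info['m']+2 = 5 → {'e': 6, 't': 9, 'w': 5, 'm': 3, 'y': 5}
info['a'] = info['w']+4 = 9 → {'e': 6, 't': 9, 'w': 5, 'm': 3, 'y': 5, 'a': 9}
info['d'] = info['y']+1 = 6 → {'e': 6, 't': 9, 'w': 5, 'm': 3, 'y': 5, 'a': 9, 'd': 6}
info['x'] = 1 → {'e': 6, 't': 9, 'w': 5, 'm': 3, 'y': 5, 'a': 9, 'd': 6, 'x': 1}
info['v'] = info['y']+4 = 9 → {'e': 6, 't': 9, 'w': 5, 'm': 3, 'y': 5, 'a': 9, 'd': 6, 'x': 1, 'v': 9}
del 'x' → {'e': 6, 't': 9, 'w': 5, 'm': 3, 'y': 5, 'a': 9, 'd': 6, 'v': 9}
del 'w' → {'e': 6, 't': 9, 'm': 3, 'y': 5, 'a': 9, 'd': 6, 'v': 9}
sum of values = 47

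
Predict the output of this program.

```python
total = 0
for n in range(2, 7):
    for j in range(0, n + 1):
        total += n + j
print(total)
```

n=2,j=0: total = 0+2 = 2
n=2,j=1: total = 2+3 = 5
n=2,j=2: total = 5+4 = 9
n=3,j=0: total = 9+3 = 12
n=3,j=1: total = 12+4 = 16
n=3,j=2: total = 16+5 = 21
n=3,j=3: total = 21+6 = 27
n=4,j=0: total = 27+4 = 31
n=4,j=1: total = 31+5 = 36
n=4,j=2: total = 36+6 = 42
n=4,j=3: total = 42+7 = 49
n=4,j=4: total = 49+8 = 57
n=5,j=0: total = 57+5 = 62
n=5,j=1: total = 62+6 = 68
n=5,j=2: total = 68+7 = 75
n=5,j=3: total = 75+8 = 83
n=5,j=4: total = 83+9 = 92
n=5,j=5: total = 92+10 = 102
n=6,j=0: total = 102+6 = 108
n=6,j=1: total = 108+7 = 115
n=6,j=2: total = 115+8 = 123
n=6,j=3: total = 123+9 = 132
n=6,j=4: total = 132+10 = 142
n=6,j=5: total = 142+11 = 153
n=6,j=6: total = 153+12 = 165

165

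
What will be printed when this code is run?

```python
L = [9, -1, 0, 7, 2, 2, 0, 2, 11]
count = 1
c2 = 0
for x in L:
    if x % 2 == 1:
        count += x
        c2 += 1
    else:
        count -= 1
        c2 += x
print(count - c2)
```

x=9: odd, count = 1+9 = 10; c2=1
x=-1: odd, count = 10+(-1) = 9; c2=2
x=0: not odd, count = 9-1 = 8; c2=2
x=7: odd, count = 8+7 = 15; c2=3
x=2: not odd, count = 15-1 = 14; c2=5
x=2: not odd, count = 14-1 = 13; c2=7
x=0: not odd, count = 13-1 = 12; c2=7
x=2: not odd, count = 12-1 = 11; c2=9
x=11: odd, count = 11+11 = 22; c2=10
count-c2 = 22-10 = 12

12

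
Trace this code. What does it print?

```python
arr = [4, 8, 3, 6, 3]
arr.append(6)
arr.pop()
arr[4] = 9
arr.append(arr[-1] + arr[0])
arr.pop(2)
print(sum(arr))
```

40

append 6 → [4, 8, 3, 6, 3, 6]
pop() removes 6 → [4, 8, 3, 6, 3]
arr[4] = 9 → [4, 8, 3, 6, 9]
append arr[-1]+arr[0] = 9+4 = 13 → [4, 8, 3, 6, 9, 13]
pop(2) removes 3 → [4, 8, 6, 9, 13]
sum = 40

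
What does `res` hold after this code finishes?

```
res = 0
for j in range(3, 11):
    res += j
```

52

j=3: res = 0+3 = 3
j=4: res = 3+4 = 7
j=5: res = 7+5 = 12
j=6: res = 12+6 = 18
j=7: res = 18+7 = 25
j=8: res = 25+8 = 33
j=9: res = 33+9 = 42
j=10: res = 42+10 = 52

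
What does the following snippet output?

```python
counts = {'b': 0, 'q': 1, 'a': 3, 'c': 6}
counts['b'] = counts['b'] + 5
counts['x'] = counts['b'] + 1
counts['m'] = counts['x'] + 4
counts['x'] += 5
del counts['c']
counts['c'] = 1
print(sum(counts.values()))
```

31

counts['b'] = counts['b']+5 = 5 → {'b': 5, 'q': 1, 'a': 3, 'c': 6}
counts['x'] = counts['b']+1 = 6 → {'b': 5, 'q': 1, 'a': 3, 'c': 6, 'x': 6}
counts['m'] = counts['x']+4 = 10 → {'b': 5, 'q': 1, 'a': 3, 'c': 6, 'x': 6, 'm': 10}
counts['x'] = 6+5 = 11 → {'b': 5, 'q': 1, 'a': 3, 'c': 6, 'x': 11, 'm': 10}
del 'c' → {'b': 5, 'q': 1, 'a': 3, 'x': 11, 'm': 10}
counts['c'] = 1 → {'b': 5, 'q': 1, 'a': 3, 'x': 11, 'm': 10, 'c': 1}
sum of values = 31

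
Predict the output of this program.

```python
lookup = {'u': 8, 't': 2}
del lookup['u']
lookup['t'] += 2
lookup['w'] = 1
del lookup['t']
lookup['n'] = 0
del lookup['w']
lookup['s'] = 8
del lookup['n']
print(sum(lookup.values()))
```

8

del 'u' → {'t': 2}
lookup['t'] = 2+2 = 4 → {'t': 4}
lookup['w'] = 1 → {'t': 4, 'w': 1}
del 't' → {'w': 1}
lookup['n'] = 0 → {'w': 1, 'n': 0}
del 'w' → {'n': 0}
lookup['s'] = 8 → {'n': 0, 's': 8}
del 'n' → {'s': 8}
sum of values = 8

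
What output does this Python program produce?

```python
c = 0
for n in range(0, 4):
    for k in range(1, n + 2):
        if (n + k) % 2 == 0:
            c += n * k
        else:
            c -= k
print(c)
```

4

n=0,k=1: odd sum, c = 0-1 = -1
n=1,k=1: even sum, c = (-1)+1 = 0
n=1,k=2: odd sum, c = 0-2 = -2
n=2,k=1: odd sum, c = (-2)-1 = -3
n=2,k=2: even sum, c = (-3)+4 = 1
n=2,k=3: odd sum, c = 1-3 = -2
n=3,k=1: even sum, c = (-2)+3 = 1
n=3,k=2: odd sum, c = 1-2 = -1
n=3,k=3: even sum, c = (-1)+9 = 8
n=3,k=4: odd sum, c = 8-4 = 4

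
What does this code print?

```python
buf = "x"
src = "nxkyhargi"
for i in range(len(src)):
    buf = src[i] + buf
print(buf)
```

igrahykxnx

i=0: prepend 'n' → 'nx'
i=1: prepend 'x' → 'xnx'
i=2: prepend 'k' → 'kxnx'
i=3: prepend 'y' → 'ykxnx'
i=4: prepend 'h' → 'hykxnx'
i=5: prepend 'a' → 'ahykxnx'
i=6: prepend 'r' → 'rahykxnx'
i=7: prepend 'g' → 'grahykxnx'
i=8: prepend 'i' → 'igrahykxnx'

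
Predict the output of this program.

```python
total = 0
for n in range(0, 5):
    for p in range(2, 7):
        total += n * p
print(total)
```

200

n=0,p=2: total = 0+0 = 0
n=0,p=3: total = 0+0 = 0
n=0,p=4: total = 0+0 = 0
n=0,p=5: total = 0+0 = 0
n=0,p=6: total = 0+0 = 0
n=1,p=2: total = 0+2 = 2
n=1,p=3: total = 2+3 = 5
n=1,p=4: total = 5+4 = 9
n=1,p=5: total = 9+5 = 14
n=1,p=6: total = 14+6 = 20
n=2,p=2: total = 20+4 = 24
n=2,p=3: total = 24+6 = 30
n=2,p=4: total = 30+8 = 38
n=2,p=5: total = 38+10 = 48
n=2,p=6: total = 48+12 = 60
n=3,p=2: total = 60+6 = 66
n=3,p=3: total = 66+9 = 75
n=3,p=4: total = 75+12 = 87
n=3,p=5: total = 87+15 = 102
n=3,p=6: total = 102+18 = 120
n=4,p=2: total = 120+8 = 128
n=4,p=3: total = 128+12 = 140
n=4,p=4: total = 140+16 = 156
n=4,p=5: total = 156+20 = 176
n=4,p=6: total = 176+24 = 200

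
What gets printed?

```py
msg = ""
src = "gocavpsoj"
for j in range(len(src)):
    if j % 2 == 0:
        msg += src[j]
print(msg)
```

gcvsj

j=0: add 'g' → 'g'
j=1: skip
j=2: add 'c' → 'gc'
j=3: skip
j=4: add 'v' → 'gcv'
j=5: skip
j=6: add 's' → 'gcvs'
j=7: skip
j=8: add 'j' → 'gcvsj'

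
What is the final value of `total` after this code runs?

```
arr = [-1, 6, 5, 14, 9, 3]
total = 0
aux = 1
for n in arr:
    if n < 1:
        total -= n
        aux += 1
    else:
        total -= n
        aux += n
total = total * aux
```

n=-1: <1, total = 0-(-1) = 1; aux=2
n=6: not <1, total = 1-6 = -5; aux=8
n=5: not <1, total = (-5)-5 = -10; aux=13
n=14: not <1, total = (-10)-14 = -24; aux=27
n=9: not <1, total = (-24)-9 = -33; aux=36
n=3: not <1, total = (-33)-3 = -36; aux=39
total*aux = (-36)*39 = -1404

-1404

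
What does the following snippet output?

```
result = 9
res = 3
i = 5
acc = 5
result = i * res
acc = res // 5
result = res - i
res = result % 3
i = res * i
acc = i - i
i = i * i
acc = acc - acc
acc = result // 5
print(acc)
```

-1

result = 5*3 = 15
acc = 3//5 = 0
result = 3-5 = -2
res = (-2)%3 = 1
i = 1*5 = 5
acc = 5-5 = 0
i = 5*5 = 25
acc = 0-0 = 0
acc = (-2)//5 = -1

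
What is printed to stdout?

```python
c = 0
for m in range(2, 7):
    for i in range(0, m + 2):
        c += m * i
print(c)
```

375

m=2,i=0: c = 0+0 = 0
m=2,i=1: c = 0+2 = 2
m=2,i=2: c = 2+4 = 6
m=2,i=3: c = 6+6 = 12
m=3,i=0: c = 12+0 = 12
m=3,i=1: c = 12+3 = 15
m=3,i=2: c = 15+6 = 21
m=3,i=3: c = 21+9 = 30
m=3,i=4: c = 30+12 = 42
m=4,i=0: c = 42+0 = 42
m=4,i=1: c = 42+4 = 46
m=4,i=2: c = 46+8 = 54
m=4,i=3: c = 54+12 = 66
m=4,i=4: c = 66+16 = 82
m=4,i=5: c = 82+20 = 102
m=5,i=0: c = 102+0 = 102
m=5,i=1: c = 102+5 = 107
m=5,i=2: c = 107+10 = 117
m=5,i=3: c = 117+15 = 132
m=5,i=4: c = 132+20 = 152
m=5,i=5: c = 152+25 = 177
m=5,i=6: c = 177+30 = 207
m=6,i=0: c = 207+0 = 207
m=6,i=1: c = 207+6 = 213
m=6,i=2: c = 213+12 = 225
m=6,i=3: c = 225+18 = 243
m=6,i=4: c = 243+24 = 267
m=6,i=5: c = 267+30 = 297
m=6,i=6: c = 297+36 = 333
m=6,i=7: c = 333+42 = 375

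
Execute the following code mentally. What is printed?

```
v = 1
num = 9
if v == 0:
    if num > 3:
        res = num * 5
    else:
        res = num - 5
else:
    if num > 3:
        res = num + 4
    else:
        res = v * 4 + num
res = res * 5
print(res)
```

v=1, num=9
v == 0 is False; num > 3 is True
→ res = num + 4 = 13
res = 13*5 = 65

65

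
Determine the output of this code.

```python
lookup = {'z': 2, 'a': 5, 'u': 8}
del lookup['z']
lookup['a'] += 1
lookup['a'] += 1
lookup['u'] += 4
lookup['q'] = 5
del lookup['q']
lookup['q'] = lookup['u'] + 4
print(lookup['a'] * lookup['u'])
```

84

del 'z' → {'a': 5, 'u': 8}
lookup['a'] = 5+1 = 6 → {'a': 6, 'u': 8}
lookup['a'] = 6+1 = 7 → {'a': 7, 'u': 8}
lookup['u'] = 8+4 = 12 → {'a': 7, 'u': 12}
lookup['q'] = 5 → {'a': 7, 'u': 12, 'q': 5}
del 'q' → {'a': 7, 'u': 12}
lookup['q'] = lookup['u']+4 = 16 → {'a': 7, 'u': 12, 'q': 16}
lookup['a']*lookup['u'] = 7*12 = 84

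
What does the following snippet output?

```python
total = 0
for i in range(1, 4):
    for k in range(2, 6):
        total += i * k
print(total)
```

i=1,k=2: total = 0+2 = 2
i=1,k=3: total = 2+3 = 5
i=1,k=4: total = 5+4 = 9
i=1,k=5: total = 9+5 = 14
i=2,k=2: total = 14+4 = 18
i=2,k=3: total = 18+6 = 24
i=2,k=4: total = 24+8 = 32
i=2,k=5: total = 32+10 = 42
i=3,k=2: total = 42+6 = 48
i=3,k=3: total = 48+9 = 57
i=3,k=4: total = 57+12 = 69
i=3,k=5: total = 69+15 = 84

84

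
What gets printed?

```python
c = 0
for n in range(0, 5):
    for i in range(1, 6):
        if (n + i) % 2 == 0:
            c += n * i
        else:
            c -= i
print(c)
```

33

n=0,i=1: odd sum, c = 0-1 = -1
n=0,i=2: even sum, c = (-1)+0 = -1
n=0,i=3: odd sum, c = (-1)-3 = -4
n=0,i=4: even sum, c = (-4)+0 = -4
n=0,i=5: odd sum, c = (-4)-5 = -9
n=1,i=1: even sum, c = (-9)+1 = -8
n=1,i=2: odd sum, c = (-8)-2 = -10
n=1,i=3: even sum, c = (-10)+3 = -7
n=1,i=4: odd sum, c = (-7)-4 = -11
n=1,i=5: even sum, c = (-11)+5 = -6
n=2,i=1: odd sum, c = (-6)-1 = -7
n=2,i=2: even sum, c = (-7)+4 = -3
n=2,i=3: odd sum, c = (-3)-3 = -6
n=2,i=4: even sum, c = (-6)+8 = 2
n=2,i=5: odd sum, c = 2-5 = -3
n=3,i=1: even sum, c = (-3)+3 = 0
n=3,i=2: odd sum, c = 0-2 = -2
n=3,i=3: even sum, c = (-2)+9 = 7
n=3,i=4: odd sum, c = 7-4 = 3
n=3,i=5: even sum, c = 3+15 = 18
n=4,i=1: odd sum, c = 18-1 = 17
n=4,i=2: even sum, c = 17+8 = 25
n=4,i=3: odd sum, c = 25-3 = 22
n=4,i=4: even sum, c = 22+16 = 38
n=4,i=5: odd sum, c = 38-5 = 33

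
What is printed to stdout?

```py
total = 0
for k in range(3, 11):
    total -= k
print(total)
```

k=3: total = 0-3 = -3
k=4: total = (-3)-4 = -7
k=5: total = (-7)-5 = -12
k=6: total = (-12)-6 = -18
k=7: total = (-18)-7 = -25
k=8: total = (-25)-8 = -33
k=9: total = (-33)-9 = -42
k=10: total = (-42)-10 = -52

-52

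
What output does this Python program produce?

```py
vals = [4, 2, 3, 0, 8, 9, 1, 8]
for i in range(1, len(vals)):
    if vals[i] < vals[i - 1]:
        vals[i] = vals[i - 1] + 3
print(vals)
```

i=1: 2<4, vals[1] = 4+3 = 7 → [4, 7, 3, 0, 8, 9, 1, 8]
i=2: 3<7, vals[2] = 7+3 = 10 → [4, 7, 10, 0, 8, 9, 1, 8]
i=3: 0<10, vals[3] = 10+3 = 13 → [4, 7, 10, 13, 8, 9, 1, 8]
i=4: 8<13, vals[4] = 13+3 = 16 → [4, 7, 10, 13, 16, 9, 1, 8]
i=5: 9<16, vals[5] = 16+3 = 19 → [4, 7, 10, 13, 16, 19, 1, 8]
i=6: 1<19, vals[6] = 19+3 = 22 → [4, 7, 10, 13, 16, 19, 22, 8]
i=7: 8<22, vals[7] = 22+3 = 25 → [4, 7, 10, 13, 16, 19, 22, 25]

[4, 7, 10, 13, 16, 19, 22, 25]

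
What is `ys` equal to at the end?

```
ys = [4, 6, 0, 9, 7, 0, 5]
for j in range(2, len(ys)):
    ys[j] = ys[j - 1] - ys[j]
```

[4, 6, 6, -3, -10, -10, -15]

j=2: ys[2] = 6-0 = 6 → [4, 6, 6, 9, 7, 0, 5]
j=3: ys[3] = 6-9 = -3 → [4, 6, 6, -3, 7, 0, 5]
j=4: ys[4] = (-3)-7 = -10 → [4, 6, 6, -3, -10, 0, 5]
j=5: ys[5] = (-10)-0 = -10 → [4, 6, 6, -3, -10, -10, 5]
j=6: ys[6] = (-10)-5 = -15 → [4, 6, 6, -3, -10, -10, -15]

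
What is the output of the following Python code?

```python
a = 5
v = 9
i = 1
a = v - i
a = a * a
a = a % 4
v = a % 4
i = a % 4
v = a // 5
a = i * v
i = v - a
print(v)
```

a = 9-1 = 8
a = 8*8 = 64
a = 64%4 = 0
v = 0%4 = 0
i = 0%4 = 0
v = 0//5 = 0
a = 0*0 = 0
i = 0-0 = 0

0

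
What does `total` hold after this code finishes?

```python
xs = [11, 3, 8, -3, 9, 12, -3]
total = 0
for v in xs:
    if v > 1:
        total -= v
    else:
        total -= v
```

v=11: >1, total = 0-11 = -11
v=3: >1, total = (-11)-3 = -14
v=8: >1, total = (-14)-8 = -22
v=-3: not >1, total = (-22)-(-3) = -19
v=9: >1, total = (-19)-9 = -28
v=12: >1, total = (-28)-12 = -40
v=-3: not >1, total = (-40)-(-3) = -37

-37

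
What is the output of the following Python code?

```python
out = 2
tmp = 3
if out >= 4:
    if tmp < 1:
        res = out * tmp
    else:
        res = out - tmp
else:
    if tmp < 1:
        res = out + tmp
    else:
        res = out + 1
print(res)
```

out=2, tmp=3
out >= 4 is False; tmp < 1 is False
→ res = out + 1 = 3

3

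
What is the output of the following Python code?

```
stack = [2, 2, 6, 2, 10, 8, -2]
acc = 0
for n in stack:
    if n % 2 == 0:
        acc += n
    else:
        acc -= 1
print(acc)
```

n=2: even, acc = 0+2 = 2
n=2: even, acc = 2+2 = 4
n=6: even, acc = 4+6 = 10
n=2: even, acc = 10+2 = 12
n=10: even, acc = 12+10 = 22
n=8: even, acc = 22+8 = 30
n=-2: even, acc = 30+(-2) = 28

28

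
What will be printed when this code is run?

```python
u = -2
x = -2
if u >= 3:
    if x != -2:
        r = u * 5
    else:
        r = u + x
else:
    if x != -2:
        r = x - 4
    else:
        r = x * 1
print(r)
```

u=-2, x=-2
u >= 3 is False; x != -2 is False
→ r = x * 1 = -2

-2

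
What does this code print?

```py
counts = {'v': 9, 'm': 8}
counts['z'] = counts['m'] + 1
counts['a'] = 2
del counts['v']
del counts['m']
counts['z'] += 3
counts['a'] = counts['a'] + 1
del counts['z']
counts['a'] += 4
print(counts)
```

{'a': 7}

counts['z'] = counts['m']+1 = 9 → {'v': 9, 'm': 8, 'z': 9}
counts['a'] = 2 → {'v': 9, 'm': 8, 'z': 9, 'a': 2}
del 'v' → {'m': 8, 'z': 9, 'a': 2}
del 'm' → {'z': 9, 'a': 2}
counts['z'] = 9+3 = 12 → {'z': 12, 'a': 2}
counts['a'] = counts['a']+1 = 3 → {'z': 12, 'a': 3}
del 'z' → {'a': 3}
counts['a'] = 3+4 = 7 → {'a': 7}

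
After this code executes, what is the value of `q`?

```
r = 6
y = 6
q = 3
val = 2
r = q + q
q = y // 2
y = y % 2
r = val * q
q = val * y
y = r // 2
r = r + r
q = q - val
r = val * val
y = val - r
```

r = 3+3 = 6
q = 6//2 = 3
y = 6%2 = 0
r = 2*3 = 6
q = 2*0 = 0
y = 6//2 = 3
r = 6+6 = 12
q = 0-2 = -2
r = 2*2 = 4
y = 2-4 = -2

-2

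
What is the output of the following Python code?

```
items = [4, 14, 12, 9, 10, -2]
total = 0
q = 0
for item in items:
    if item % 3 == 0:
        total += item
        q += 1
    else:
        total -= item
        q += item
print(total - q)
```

-33

item=4: not %3==0, total = 0-4 = -4; q=4
item=14: not %3==0, total = (-4)-14 = -18; q=18
item=12: %3==0, total = (-18)+12 = -6; q=19
item=9: %3==0, total = (-6)+9 = 3; q=20
item=10: not %3==0, total = 3-10 = -7; q=30
item=-2: not %3==0, total = (-7)-(-2) = -5; q=28
total-q = (-5)-28 = -33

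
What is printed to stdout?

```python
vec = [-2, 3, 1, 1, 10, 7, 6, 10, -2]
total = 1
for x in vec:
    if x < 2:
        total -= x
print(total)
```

3

x=-2: <2, total = 1-(-2) = 3
x=3: not <2
x=1: <2, total = 3-1 = 2
x=1: <2, total = 2-1 = 1
x=10: not <2
x=7: not <2
x=6: not <2
x=10: not <2
x=-2: <2, total = 1-(-2) = 3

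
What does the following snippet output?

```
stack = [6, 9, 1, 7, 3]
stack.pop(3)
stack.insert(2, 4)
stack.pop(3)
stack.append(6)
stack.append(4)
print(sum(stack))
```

pop(3) removes 7 → [6, 9, 1, 3]
insert 4 at 2 → [6, 9, 4, 1, 3]
pop(3) removes 1 → [6, 9, 4, 3]
append 6 → [6, 9, 4, 3, 6]
append 4 → [6, 9, 4, 3, 6, 4]
sum = 32

32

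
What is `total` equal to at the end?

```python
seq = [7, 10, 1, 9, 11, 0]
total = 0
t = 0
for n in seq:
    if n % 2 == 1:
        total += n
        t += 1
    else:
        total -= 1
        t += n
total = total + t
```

n=7: odd, total = 0+7 = 7; t=1
n=10: not odd, total = 7-1 = 6; t=11
n=1: odd, total = 6+1 = 7; t=12
n=9: odd, total = 7+9 = 16; t=13
n=11: odd, total = 16+11 = 27; t=14
n=0: not odd, total = 27-1 = 26; t=14
total+t = 26+14 = 40

40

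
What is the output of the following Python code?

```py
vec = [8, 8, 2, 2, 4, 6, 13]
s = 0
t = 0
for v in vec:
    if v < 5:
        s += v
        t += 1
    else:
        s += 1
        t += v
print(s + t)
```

50

v=8: not <5, s = 0+1 = 1; t=8
v=8: not <5, s = 1+1 = 2; t=16
v=2: <5, s = 2+2 = 4; t=17
v=2: <5, s = 4+2 = 6; t=18
v=4: <5, s = 6+4 = 10; t=19
v=6: not <5, s = 10+1 = 11; t=25
v=13: not <5, s = 11+1 = 12; t=38
s+t = 12+38 = 50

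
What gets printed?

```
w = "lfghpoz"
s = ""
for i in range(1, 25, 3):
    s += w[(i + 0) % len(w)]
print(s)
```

i=1: add w[1]='f' → 'f'
i=4: add w[4]='p' → 'fp'
i=7: add w[0]='l' → 'fpl'
i=10: add w[3]='h' → 'fplh'
i=13: add w[6]='z' → 'fplhz'
i=16: add w[2]='g' → 'fplhzg'
i=19: add w[5]='o' → 'fplhzgo'
i=22: add w[1]='f' → 'fplhzgof'

fplhzgof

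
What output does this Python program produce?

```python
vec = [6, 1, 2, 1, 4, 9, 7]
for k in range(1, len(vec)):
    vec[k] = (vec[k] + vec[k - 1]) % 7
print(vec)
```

[6, 0, 2, 3, 0, 2, 2]

k=1: vec[1] = (1+6)%7 = 0 → [6, 0, 2, 1, 4, 9, 7]
k=2: vec[2] = (2+0)%7 = 2 → [6, 0, 2, 1, 4, 9, 7]
k=3: vec[3] = (1+2)%7 = 3 → [6, 0, 2, 3, 4, 9, 7]
k=4: vec[4] = (4+3)%7 = 0 → [6, 0, 2, 3, 0, 9, 7]
k=5: vec[5] = (9+0)%7 = 2 → [6, 0, 2, 3, 0, 2, 7]
k=6: vec[6] = (7+2)%7 = 2 → [6, 0, 2, 3, 0, 2, 2]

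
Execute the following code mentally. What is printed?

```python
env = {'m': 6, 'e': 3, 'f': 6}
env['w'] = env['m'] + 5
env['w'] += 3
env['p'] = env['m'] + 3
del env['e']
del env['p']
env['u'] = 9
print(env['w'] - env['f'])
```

env['w'] = env['m']+5 = 11 → {'m': 6, 'e': 3, 'f': 6, 'w': 11}
env['w'] = 11+3 = 14 → {'m': 6, 'e': 3, 'f': 6, 'w': 14}
env['p'] = env['m']+3 = 9 → {'m': 6, 'e': 3, 'f': 6, 'w': 14, 'p': 9}
del 'e' → {'m': 6, 'f': 6, 'w': 14, 'p': 9}
del 'p' → {'m': 6, 'f': 6, 'w': 14}
env['u'] = 9 → {'m': 6, 'f': 6, 'w': 14, 'u': 9}
env['w']-env['f'] = 14-6 = 8

8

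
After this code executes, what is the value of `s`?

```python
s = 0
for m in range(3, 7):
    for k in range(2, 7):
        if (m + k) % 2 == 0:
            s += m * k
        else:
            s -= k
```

144

m=3,k=2: odd sum, s = 0-2 = -2
m=3,k=3: even sum, s = (-2)+9 = 7
m=3,k=4: odd sum, s = 7-4 = 3
m=3,k=5: even sum, s = 3+15 = 18
m=3,k=6: odd sum, s = 18-6 = 12
m=4,k=2: even sum, s = 12+8 = 20
m=4,k=3: odd sum, s = 20-3 = 17
m=4,k=4: even sum, s = 17+16 = 33
m=4,k=5: odd sum, s = 33-5 = 28
m=4,k=6: even sum, s = 28+24 = 52
m=5,k=2: odd sum, s = 52-2 = 50
m=5,k=3: even sum, s = 50+15 = 65
m=5,k=4: odd sum, s = 65-4 = 61
m=5,k=5: even sum, s = 61+25 = 86
m=5,k=6: odd sum, s = 86-6 = 80
m=6,k=2: even sum, s = 80+12 = 92
m=6,k=3: odd sum, s = 92-3 = 89
m=6,k=4: even sum, s = 89+24 = 113
m=6,k=5: odd sum, s = 113-5 = 108
m=6,k=6: even sum, s = 108+36 = 144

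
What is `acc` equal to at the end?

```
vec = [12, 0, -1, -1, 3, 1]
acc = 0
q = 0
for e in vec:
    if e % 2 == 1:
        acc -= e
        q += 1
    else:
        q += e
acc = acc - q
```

e=12: not odd; q=12
e=0: not odd; q=12
e=-1: odd, acc = 0-(-1) = 1; q=13
e=-1: odd, acc = 1-(-1) = 2; q=14
e=3: odd, acc = 2-3 = -1; q=15
e=1: odd, acc = (-1)-1 = -2; q=16
acc-q = (-2)-16 = -18

-18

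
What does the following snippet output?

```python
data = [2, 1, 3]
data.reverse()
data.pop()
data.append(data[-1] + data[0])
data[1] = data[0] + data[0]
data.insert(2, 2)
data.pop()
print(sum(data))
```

11

reverse → [3, 1, 2]
pop() removes 2 → [3, 1]
append data[-1]+data[0] = 1+3 = 4 → [3, 1, 4]
data[1] = data[0]+data[0] = 3+3 = 6 → [3, 6, 4]
insert 2 at 2 → [3, 6, 2, 4]
pop() removes 4 → [3, 6, 2]
sum = 11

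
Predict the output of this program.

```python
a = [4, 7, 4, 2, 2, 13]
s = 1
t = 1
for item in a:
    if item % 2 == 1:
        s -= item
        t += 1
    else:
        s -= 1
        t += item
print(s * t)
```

-345

item=4: not odd, s = 1-1 = 0; t=5
item=7: odd, s = 0-7 = -7; t=6
item=4: not odd, s = (-7)-1 = -8; t=10
item=2: not odd, s = (-8)-1 = -9; t=12
item=2: not odd, s = (-9)-1 = -10; t=14
item=13: odd, s = (-10)-13 = -23; t=15
s*t = (-23)*15 = -345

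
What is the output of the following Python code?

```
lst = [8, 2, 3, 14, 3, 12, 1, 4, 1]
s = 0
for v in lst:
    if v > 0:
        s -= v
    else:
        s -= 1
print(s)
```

-48

v=8: >0, s = 0-8 = -8
v=2: >0, s = (-8)-2 = -10
v=3: >0, s = (-10)-3 = -13
v=14: >0, s = (-13)-14 = -27
v=3: >0, s = (-27)-3 = -30
v=12: >0, s = (-30)-12 = -42
v=1: >0, s = (-42)-1 = -43
v=4: >0, s = (-43)-4 = -47
v=1: >0, s = (-47)-1 = -48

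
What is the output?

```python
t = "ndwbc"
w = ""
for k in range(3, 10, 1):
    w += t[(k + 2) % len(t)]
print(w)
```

k=3: add t[0]='n' → 'n'
k=4: add t[1]='d' → 'nd'
k=5: add t[2]='w' → 'ndw'
k=6: add t[3]='b' → 'ndwb'
k=7: add t[4]='c' → 'ndwbc'
k=8: add t[0]='n' → 'ndwbcn'
k=9: add t[1]='d' → 'ndwbcnd'

ndwbcnd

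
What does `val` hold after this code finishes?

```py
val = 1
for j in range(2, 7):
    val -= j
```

j=2: val = 1-2 = -1
j=3: val = (-1)-3 = -4
j=4: val = (-4)-4 = -8
j=5: val = (-8)-5 = -13
j=6: val = (-13)-6 = -19

-19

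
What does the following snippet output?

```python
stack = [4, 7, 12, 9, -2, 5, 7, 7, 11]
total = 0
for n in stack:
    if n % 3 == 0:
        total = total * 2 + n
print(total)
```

33

n=4: not %3==0
n=7: not %3==0
n=12: %3==0, total = 0*2+12 = 12
n=9: %3==0, total = 12*2+9 = 33
n=-2: not %3==0
n=5: not %3==0
n=7: not %3==0
n=7: not %3==0
n=11: not %3==0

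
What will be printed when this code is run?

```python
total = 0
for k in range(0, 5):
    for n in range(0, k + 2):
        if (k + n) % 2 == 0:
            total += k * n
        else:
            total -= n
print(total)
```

k=0,n=0: even sum, total = 0+0 = 0
k=0,n=1: odd sum, total = 0-1 = -1
k=1,n=0: odd sum, total = (-1)-0 = -1
k=1,n=1: even sum, total = (-1)+1 = 0
k=1,n=2: odd sum, total = 0-2 = -2
k=2,n=0: even sum, total = (-2)+0 = -2
k=2,n=1: odd sum, total = (-2)-1 = -3
k=2,n=2: even sum, total = (-3)+4 = 1
k=2,n=3: odd sum, total = 1-3 = -2
k=3,n=0: odd sum, total = (-2)-0 = -2
k=3,n=1: even sum, total = (-2)+3 = 1
k=3,n=2: odd sum, total = 1-2 = -1
k=3,n=3: even sum, total = (-1)+9 = 8
k=3,n=4: odd sum, total = 8-4 = 4
k=4,n=0: even sum, total = 4+0 = 4
k=4,n=1: odd sum, total = 4-1 = 3
k=4,n=2: even sum, total = 3+8 = 11
k=4,n=3: odd sum, total = 11-3 = 8
k=4,n=4: even sum, total = 8+16 = 24
k=4,n=5: odd sum, total = 24-5 = 19

19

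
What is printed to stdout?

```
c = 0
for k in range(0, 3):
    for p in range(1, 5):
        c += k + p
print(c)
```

42

k=0,p=1: c = 0+1 = 1
k=0,p=2: c = 1+2 = 3
k=0,p=3: c = 3+3 = 6
k=0,p=4: c = 6+4 = 10
k=1,p=1: c = 10+2 = 12
k=1,p=2: c = 12+3 = 15
k=1,p=3: c = 15+4 = 19
k=1,p=4: c = 19+5 = 24
k=2,p=1: c = 24+3 = 27
k=2,p=2: c = 27+4 = 31
k=2,p=3: c = 31+5 = 36
k=2,p=4: c = 36+6 = 42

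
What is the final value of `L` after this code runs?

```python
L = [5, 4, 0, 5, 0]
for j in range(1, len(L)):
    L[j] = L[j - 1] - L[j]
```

[5, 1, 1, -4, -4]

j=1: L[1] = 5-4 = 1 → [5, 1, 0, 5, 0]
j=2: L[2] = 1-0 = 1 → [5, 1, 1, 5, 0]
j=3: L[3] = 1-5 = -4 → [5, 1, 1, -4, 0]
j=4: L[4] = (-4)-0 = -4 → [5, 1, 1, -4, -4]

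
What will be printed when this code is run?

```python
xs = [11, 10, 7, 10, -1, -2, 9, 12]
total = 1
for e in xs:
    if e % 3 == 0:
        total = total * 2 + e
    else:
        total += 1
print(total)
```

e=11: not %3==0, total = 1+1 = 2
e=10: not %3==0, total = 2+1 = 3
e=7: not %3==0, total = 3+1 = 4
e=10: not %3==0, total = 4+1 = 5
e=-1: not %3==0, total = 5+1 = 6
e=-2: not %3==0, total = 6+1 = 7
e=9: %3==0, total = 7*2+9 = 23
e=12: %3==0, total = 23*2+12 = 58

58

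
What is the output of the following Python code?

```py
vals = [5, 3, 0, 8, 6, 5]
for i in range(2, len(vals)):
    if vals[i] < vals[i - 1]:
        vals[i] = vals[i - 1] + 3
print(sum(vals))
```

i=2: 0<3, vals[2] = 3+3 = 6 → [5, 3, 6, 8, 6, 5]
i=3: 8>=6, unchanged → [5, 3, 6, 8, 6, 5]
i=4: 6<8, vals[4] = 8+3 = 11 → [5, 3, 6, 8, 11, 5]
i=5: 5<11, vals[5] = 11+3 = 14 → [5, 3, 6, 8, 11, 14]
sum = 47

47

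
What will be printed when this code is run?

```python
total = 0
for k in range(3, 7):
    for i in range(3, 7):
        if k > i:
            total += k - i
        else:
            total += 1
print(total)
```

20

k=3,i=3: not 3>3, total = 0+1 = 1
k=3,i=4: not 3>4, total = 1+1 = 2
k=3,i=5: not 3>5, total = 2+1 = 3
k=3,i=6: not 3>6, total = 3+1 = 4
k=4,i=3: 4>3, total = 4+1 = 5
k=4,i=4: not 4>4, total = 5+1 = 6
k=4,i=5: not 4>5, total = 6+1 = 7
k=4,i=6: not 4>6, total = 7+1 = 8
k=5,i=3: 5>3, total = 8+2 = 10
k=5,i=4: 5>4, total = 10+1 = 11
k=5,i=5: not 5>5, total = 11+1 = 12
k=5,i=6: not 5>6, total = 12+1 = 13
k=6,i=3: 6>3, total = 13+3 = 16
k=6,i=4: 6>4, total = 16+2 = 18
k=6,i=5: 6>5, total = 18+1 = 19
k=6,i=6: not 6>6, total = 19+1 = 20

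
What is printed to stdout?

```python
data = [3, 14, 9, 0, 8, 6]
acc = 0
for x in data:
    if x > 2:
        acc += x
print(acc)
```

x=3: >2, acc = 0+3 = 3
x=14: >2, acc = 3+14 = 17
x=9: >2, acc = 17+9 = 26
x=0: not >2
x=8: >2, acc = 26+8 = 34
x=6: >2, acc = 34+6 = 40

40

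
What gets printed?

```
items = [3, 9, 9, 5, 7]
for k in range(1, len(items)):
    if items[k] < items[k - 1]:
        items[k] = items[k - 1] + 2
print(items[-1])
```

13

k=1: 9>=3, unchanged → [3, 9, 9, 5, 7]
k=2: 9>=9, unchanged → [3, 9, 9, 5, 7]
k=3: 5<9, items[3] = 9+2 = 11 → [3, 9, 9, 11, 7]
k=4: 7<11, items[4] = 11+2 = 13 → [3, 9, 9, 11, 13]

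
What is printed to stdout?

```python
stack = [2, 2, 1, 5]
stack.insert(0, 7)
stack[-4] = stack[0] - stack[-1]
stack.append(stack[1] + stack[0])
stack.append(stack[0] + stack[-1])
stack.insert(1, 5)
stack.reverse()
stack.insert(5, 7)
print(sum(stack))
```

54

insert 7 at 0 → [7, 2, 2, 1, 5]
stack[-4] = stack[0]-stack[-1] = 7-5 = 2 → [7, 2, 2, 1, 5]
append stack[1]+stack[0] = 2+7 = 9 → [7, 2, 2, 1, 5, 9]
append stack[0]+stack[-1] = 7+9 = 16 → [7, 2, 2, 1, 5, 9, 16]
insert 5 at 1 → [7, 5, 2, 2, 1, 5, 9, 16]
reverse → [16, 9, 5, 1, 2, 2, 5, 7]
insert 7 at 5 → [16, 9, 5, 1, 2, 7, 2, 5, 7]
sum = 54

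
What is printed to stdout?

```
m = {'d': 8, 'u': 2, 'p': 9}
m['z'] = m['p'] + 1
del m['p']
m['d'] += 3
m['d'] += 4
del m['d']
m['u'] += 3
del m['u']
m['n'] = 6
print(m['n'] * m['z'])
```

60

m['z'] = m['p']+1 = 10 → {'d': 8, 'u': 2, 'p': 9, 'z': 10}
del 'p' → {'d': 8, 'u': 2, 'z': 10}
m['d'] = 8+3 = 11 → {'d': 11, 'u': 2, 'z': 10}
m['d'] = 11+4 = 15 → {'d': 15, 'u': 2, 'z': 10}
del 'd' → {'u': 2, 'z': 10}
m['u'] = 2+3 = 5 → {'u': 5, 'z': 10}
del 'u' → {'z': 10}
m['n'] = 6 → {'z': 10, 'n': 6}
m['n']*m['z'] = 6*10 = 60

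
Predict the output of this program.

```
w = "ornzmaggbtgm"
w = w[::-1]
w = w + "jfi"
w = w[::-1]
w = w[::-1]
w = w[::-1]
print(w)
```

reverse → 'mgtbggamznro'
+ 'jfi' → 'mgtbggamznrojfi'
reverse → 'ifjornzmaggbtgm'
reverse → 'mgtbggamznrojfi'
reverse → 'ifjornzmaggbtgm'

ifjornzmaggbtgm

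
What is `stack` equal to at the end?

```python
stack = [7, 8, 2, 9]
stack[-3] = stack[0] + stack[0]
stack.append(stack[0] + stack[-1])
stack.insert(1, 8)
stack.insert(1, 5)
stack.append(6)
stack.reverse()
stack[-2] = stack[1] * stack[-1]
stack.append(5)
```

stack[-3] = stack[0]+stack[0] = 7+7 = 14 → [7, 14, 2, 9]
append stack[0]+stack[-1] = 7+9 = 16 → [7, 14, 2, 9, 16]
insert 8 at 1 → [7, 8, 14, 2, 9, 16]
insert 5 at 1 → [7, 5, 8, 14, 2, 9, 16]
append 6 → [7, 5, 8, 14, 2, 9, 16, 6]
reverse → [6, 16, 9, 2, 14, 8, 5, 7]
stack[-2] = stack[1]*stack[-1] = 16*7 = 112 → [6, 16, 9, 2, 14, 8, 112, 7]
append 5 → [6, 16, 9, 2, 14, 8, 112, 7, 5]

[6, 16, 9, 2, 14, 8, 112, 7, 5]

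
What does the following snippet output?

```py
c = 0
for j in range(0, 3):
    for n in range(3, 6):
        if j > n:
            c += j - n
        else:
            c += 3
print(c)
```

j=0,n=3: not 0>3, c = 0+3 = 3
j=0,n=4: not 0>4, c = 3+3 = 6
j=0,n=5: not 0>5, c = 6+3 = 9
j=1,n=3: not 1>3, c = 9+3 = 12
j=1,n=4: not 1>4, c = 12+3 = 15
j=1,n=5: not 1>5, c = 15+3 = 18
j=2,n=3: not 2>3, c = 18+3 = 21
j=2,n=4: not 2>4, c = 21+3 = 24
j=2,n=5: not 2>5, c = 24+3 = 27

27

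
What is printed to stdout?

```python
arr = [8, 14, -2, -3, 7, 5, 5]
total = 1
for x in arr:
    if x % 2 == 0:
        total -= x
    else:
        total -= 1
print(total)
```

x=8: even, total = 1-8 = -7
x=14: even, total = (-7)-14 = -21
x=-2: even, total = (-21)-(-2) = -19
x=-3: not even, total = (-19)-1 = -20
x=7: not even, total = (-20)-1 = -21
x=5: not even, total = (-21)-1 = -22
x=5: not even, total = (-22)-1 = -23

-23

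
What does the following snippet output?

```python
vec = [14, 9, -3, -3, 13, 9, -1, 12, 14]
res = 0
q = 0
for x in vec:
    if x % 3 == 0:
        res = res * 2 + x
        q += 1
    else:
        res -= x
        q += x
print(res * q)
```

x=14: not %3==0, res = 0-14 = -14; q=14
x=9: %3==0, res = (-14)*2+9 = -19; q=15
x=-3: %3==0, res = (-19)*2+(-3) = -41; q=16
x=-3: %3==0, res = (-41)*2+(-3) = -85; q=17
x=13: not %3==0, res = (-85)-13 = -98; q=30
x=9: %3==0, res = (-98)*2+9 = -187; q=31
x=-1: not %3==0, res = (-187)-(-1) = -186; q=30
x=12: %3==0, res = (-186)*2+12 = -360; q=31
x=14: not %3==0, res = (-360)-14 = -374; q=45
res*q = (-374)*45 = -16830

-16830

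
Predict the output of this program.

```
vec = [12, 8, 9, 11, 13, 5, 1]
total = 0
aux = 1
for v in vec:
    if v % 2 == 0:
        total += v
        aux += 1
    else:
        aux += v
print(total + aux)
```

62

v=12: even, total = 0+12 = 12; aux=2
v=8: even, total = 12+8 = 20; aux=3
v=9: not even; aux=12
v=11: not even; aux=23
v=13: not even; aux=36
v=5: not even; aux=41
v=1: not even; aux=42
total+aux = 20+42 = 62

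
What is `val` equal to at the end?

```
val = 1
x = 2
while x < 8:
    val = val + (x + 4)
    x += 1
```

52

x=2: val = 1+6 = 7
x=3: val = 7+7 = 14
x=4: val = 14+8 = 22
x=5: val = 22+9 = 31
x=6: val = 31+10 = 41
x=7: val = 41+11 = 52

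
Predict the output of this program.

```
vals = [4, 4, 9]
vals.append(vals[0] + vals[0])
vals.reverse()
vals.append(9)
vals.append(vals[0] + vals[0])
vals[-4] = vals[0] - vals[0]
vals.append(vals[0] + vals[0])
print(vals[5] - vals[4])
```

7

append vals[0]+vals[0] = 4+4 = 8 → [4, 4, 9, 8]
reverse → [8, 9, 4, 4]
append 9 → [8, 9, 4, 4, 9]
append vals[0]+vals[0] = 8+8 = 16 → [8, 9, 4, 4, 9, 16]
vals[-4] = vals[0]-vals[0] = 8-8 = 0 → [8, 9, 0, 4, 9, 16]
append vals[0]+vals[0] = 8+8 = 16 → [8, 9, 0, 4, 9, 16, 16]
vals[5]-vals[4] = 16-9 = 7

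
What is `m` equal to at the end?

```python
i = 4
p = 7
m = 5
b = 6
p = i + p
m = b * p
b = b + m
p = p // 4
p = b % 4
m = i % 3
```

1

p = 4+7 = 11
m = 6*11 = 66
b = 6+66 = 72
p = 11//4 = 2
p = 72%4 = 0
m = 4%3 = 1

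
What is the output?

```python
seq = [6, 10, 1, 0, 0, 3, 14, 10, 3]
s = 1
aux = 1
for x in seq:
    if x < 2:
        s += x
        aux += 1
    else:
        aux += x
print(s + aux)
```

x=6: not <2; aux=7
x=10: not <2; aux=17
x=1: <2, s = 1+1 = 2; aux=18
x=0: <2, s = 2+0 = 2; aux=19
x=0: <2, s = 2+0 = 2; aux=20
x=3: not <2; aux=23
x=14: not <2; aux=37
x=10: not <2; aux=47
x=3: not <2; aux=50
s+aux = 2+50 = 52

52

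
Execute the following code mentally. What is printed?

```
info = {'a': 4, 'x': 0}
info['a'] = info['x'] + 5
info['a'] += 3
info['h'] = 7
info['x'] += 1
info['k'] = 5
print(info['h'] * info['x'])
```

7

info['a'] = info['x']+5 = 5 → {'a': 5, 'x': 0}
info['a'] = 5+3 = 8 → {'a': 8, 'x': 0}
info['h'] = 7 → {'a': 8, 'x': 0, 'h': 7}
info['x'] = 0+1 = 1 → {'a': 8, 'x': 1, 'h': 7}
info['k'] = 5 → {'a': 8, 'x': 1, 'h': 7, 'k': 5}
info['h']*info['x'] = 7*1 = 7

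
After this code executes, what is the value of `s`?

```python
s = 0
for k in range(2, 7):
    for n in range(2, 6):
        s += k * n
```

280

k=2,n=2: s = 0+4 = 4
k=2,n=3: s = 4+6 = 10
k=2,n=4: s = 10+8 = 18
k=2,n=5: s = 18+10 = 28
k=3,n=2: s = 28+6 = 34
k=3,n=3: s = 34+9 = 43
k=3,n=4: s = 43+12 = 55
k=3,n=5: s = 55+15 = 70
k=4,n=2: s = 70+8 = 78
k=4,n=3: s = 78+12 = 90
k=4,n=4: s = 90+16 = 106
k=4,n=5: s = 106+20 = 126
k=5,n=2: s = 126+10 = 136
k=5,n=3: s = 136+15 = 151
k=5,n=4: s = 151+20 = 171
k=5,n=5: s = 171+25 = 196
k=6,n=2: s = 196+12 = 208
k=6,n=3: s = 208+18 = 226
k=6,n=4: s = 226+24 = 250
k=6,n=5: s = 250+30 = 280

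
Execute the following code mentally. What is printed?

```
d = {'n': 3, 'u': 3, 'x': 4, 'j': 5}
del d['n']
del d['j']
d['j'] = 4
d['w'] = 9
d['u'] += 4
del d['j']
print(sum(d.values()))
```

20

del 'n' → {'u': 3, 'x': 4, 'j': 5}
del 'j' → {'u': 3, 'x': 4}
d['j'] = 4 → {'u': 3, 'x': 4, 'j': 4}
d['w'] = 9 → {'u': 3, 'x': 4, 'j': 4, 'w': 9}
d['u'] = 3+4 = 7 → {'u': 7, 'x': 4, 'j': 4, 'w': 9}
del 'j' → {'u': 7, 'x': 4, 'w': 9}
sum of values = 20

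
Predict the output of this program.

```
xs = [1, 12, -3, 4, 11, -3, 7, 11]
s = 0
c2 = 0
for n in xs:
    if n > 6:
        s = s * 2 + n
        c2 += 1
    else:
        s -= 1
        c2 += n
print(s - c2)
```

126

n=1: not >6, s = 0-1 = -1; c2=1
n=12: >6, s = (-1)*2+12 = 10; c2=2
n=-3: not >6, s = 10-1 = 9; c2=-1
n=4: not >6, s = 9-1 = 8; c2=3
n=11: >6, s = 8*2+11 = 27; c2=4
n=-3: not >6, s = 27-1 = 26; c2=1
n=7: >6, s = 26*2+7 = 59; c2=2
n=11: >6, s = 59*2+11 = 129; c2=3
s-c2 = 129-3 = 126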